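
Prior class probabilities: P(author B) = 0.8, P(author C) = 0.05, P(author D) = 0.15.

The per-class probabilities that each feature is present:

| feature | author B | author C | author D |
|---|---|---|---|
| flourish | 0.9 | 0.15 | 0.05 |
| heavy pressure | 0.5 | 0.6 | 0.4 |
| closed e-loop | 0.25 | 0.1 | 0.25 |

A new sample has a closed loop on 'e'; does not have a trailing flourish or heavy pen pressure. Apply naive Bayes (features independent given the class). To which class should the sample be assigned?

author B: 0.8 × (1−0.9) × (1−0.5) × 0.25 = 0.01
author C: 0.05 × (1−0.15) × (1−0.6) × 0.1 = 0.0017
author D: 0.15 × (1−0.05) × (1−0.4) × 0.25 = 0.021375
Highest score → author D.

author D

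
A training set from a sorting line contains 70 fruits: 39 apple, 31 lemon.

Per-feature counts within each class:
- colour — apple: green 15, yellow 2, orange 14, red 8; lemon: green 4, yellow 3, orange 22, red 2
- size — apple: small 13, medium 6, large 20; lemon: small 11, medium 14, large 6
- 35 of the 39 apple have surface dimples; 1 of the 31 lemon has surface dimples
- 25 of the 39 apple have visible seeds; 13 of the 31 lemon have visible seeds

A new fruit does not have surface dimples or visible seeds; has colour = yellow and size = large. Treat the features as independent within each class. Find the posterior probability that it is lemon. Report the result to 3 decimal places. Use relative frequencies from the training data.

apple: (39/70) × (2/39) × (20/39) × (4/39) × (14/39) ≈ 0.000539456
lemon: (31/70) × (3/31) × (6/31) × (30/31) × (18/31) ≈ 0.00466104
P(lemon | x) = 0.00466104 / 0.005200496 ≈ 0.896

0.896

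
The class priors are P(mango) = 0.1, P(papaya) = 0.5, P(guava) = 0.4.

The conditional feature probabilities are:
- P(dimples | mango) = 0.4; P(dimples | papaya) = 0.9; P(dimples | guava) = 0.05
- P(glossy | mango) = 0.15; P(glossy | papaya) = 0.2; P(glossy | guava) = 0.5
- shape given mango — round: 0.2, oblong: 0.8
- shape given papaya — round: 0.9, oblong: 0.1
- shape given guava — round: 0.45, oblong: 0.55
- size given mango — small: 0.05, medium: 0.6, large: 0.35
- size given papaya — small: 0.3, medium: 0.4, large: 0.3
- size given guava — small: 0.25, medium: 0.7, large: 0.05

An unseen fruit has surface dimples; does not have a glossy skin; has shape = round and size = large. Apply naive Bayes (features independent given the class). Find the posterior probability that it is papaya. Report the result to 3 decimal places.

0.974

mango: 0.1 × 0.4 × (1−0.15) × 0.2 × 0.35 = 0.00238
papaya: 0.5 × 0.9 × (1−0.2) × 0.9 × 0.3 = 0.0972
guava: 0.4 × 0.05 × (1−0.5) × 0.45 × 0.05 = 0.000225
P(papaya | x) = 0.0972 / 0.099805 ≈ 0.974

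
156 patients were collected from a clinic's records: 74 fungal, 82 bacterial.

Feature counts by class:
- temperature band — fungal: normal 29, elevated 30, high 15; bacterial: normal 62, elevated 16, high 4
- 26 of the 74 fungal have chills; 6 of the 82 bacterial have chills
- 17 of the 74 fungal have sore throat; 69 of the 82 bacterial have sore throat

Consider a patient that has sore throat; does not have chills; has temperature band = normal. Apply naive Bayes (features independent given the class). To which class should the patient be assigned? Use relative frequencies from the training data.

bacterial

fungal: (74/156) × (29/74) × (48/74) × (17/74) ≈ 0.0277013
bacterial: (82/156) × (62/82) × (76/82) × (69/82) ≈ 0.309957
Highest score → bacterial.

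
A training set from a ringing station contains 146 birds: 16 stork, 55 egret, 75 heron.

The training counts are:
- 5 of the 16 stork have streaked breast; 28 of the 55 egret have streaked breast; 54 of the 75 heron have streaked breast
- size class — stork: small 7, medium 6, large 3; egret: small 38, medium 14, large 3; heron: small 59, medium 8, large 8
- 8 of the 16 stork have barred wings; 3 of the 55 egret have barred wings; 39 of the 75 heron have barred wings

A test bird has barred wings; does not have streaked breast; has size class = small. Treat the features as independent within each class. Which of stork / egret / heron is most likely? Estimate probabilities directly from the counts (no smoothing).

heron

stork: (16/146) × (11/16) × (7/16) × (8/16) ≈ 0.0164812
egret: (55/146) × (27/55) × (38/55) × (3/55) ≈ 0.00696932
heron: (75/146) × (21/75) × (59/75) × (39/75) ≈ 0.0588384
Highest score → heron.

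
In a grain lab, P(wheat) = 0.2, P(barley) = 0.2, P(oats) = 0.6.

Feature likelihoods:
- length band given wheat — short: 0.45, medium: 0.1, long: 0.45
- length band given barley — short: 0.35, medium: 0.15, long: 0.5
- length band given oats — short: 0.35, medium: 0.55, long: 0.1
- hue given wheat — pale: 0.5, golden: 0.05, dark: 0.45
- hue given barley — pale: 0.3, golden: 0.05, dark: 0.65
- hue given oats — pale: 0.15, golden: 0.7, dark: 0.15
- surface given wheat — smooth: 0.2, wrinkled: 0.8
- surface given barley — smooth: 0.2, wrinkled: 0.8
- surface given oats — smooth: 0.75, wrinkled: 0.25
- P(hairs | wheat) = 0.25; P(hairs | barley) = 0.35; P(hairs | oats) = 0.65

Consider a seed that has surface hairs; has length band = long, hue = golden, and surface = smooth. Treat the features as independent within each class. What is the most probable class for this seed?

wheat: 0.2 × 0.45 × 0.05 × 0.2 × 0.25 = 0.000225
barley: 0.2 × 0.5 × 0.05 × 0.2 × 0.35 = 0.00035
oats: 0.6 × 0.1 × 0.7 × 0.75 × 0.65 = 0.020475
Highest score → oats.

oats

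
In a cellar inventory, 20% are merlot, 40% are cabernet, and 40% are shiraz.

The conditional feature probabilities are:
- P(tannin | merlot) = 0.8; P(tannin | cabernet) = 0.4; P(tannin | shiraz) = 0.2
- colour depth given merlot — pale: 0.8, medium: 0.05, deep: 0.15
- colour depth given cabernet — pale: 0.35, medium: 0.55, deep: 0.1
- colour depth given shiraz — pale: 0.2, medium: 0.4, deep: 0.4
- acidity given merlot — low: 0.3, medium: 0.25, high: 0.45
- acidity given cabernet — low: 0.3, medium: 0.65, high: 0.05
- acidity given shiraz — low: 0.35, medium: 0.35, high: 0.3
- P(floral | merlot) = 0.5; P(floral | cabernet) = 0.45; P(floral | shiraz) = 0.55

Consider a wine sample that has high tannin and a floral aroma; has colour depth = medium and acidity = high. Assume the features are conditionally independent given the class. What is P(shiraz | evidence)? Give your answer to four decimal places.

merlot: 0.2 × 0.8 × 0.05 × 0.45 × 0.5 = 0.0018
cabernet: 0.4 × 0.4 × 0.55 × 0.05 × 0.45 = 0.00198
shiraz: 0.4 × 0.2 × 0.4 × 0.3 × 0.55 = 0.00528
P(shiraz | x) = 0.00528 / 0.00906 ≈ 0.5828

0.5828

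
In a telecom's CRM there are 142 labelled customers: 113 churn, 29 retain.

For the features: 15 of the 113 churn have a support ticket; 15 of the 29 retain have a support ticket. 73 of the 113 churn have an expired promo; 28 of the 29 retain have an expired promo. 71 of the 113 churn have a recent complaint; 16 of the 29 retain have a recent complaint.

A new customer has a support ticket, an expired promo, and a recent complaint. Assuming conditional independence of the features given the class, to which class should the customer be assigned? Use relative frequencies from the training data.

churn: (113/142) × (15/113) × (73/113) × (71/113) ≈ 0.0428773
retain: (29/142) × (15/29) × (28/29) × (16/29) ≈ 0.056271
Highest score → retain.

retain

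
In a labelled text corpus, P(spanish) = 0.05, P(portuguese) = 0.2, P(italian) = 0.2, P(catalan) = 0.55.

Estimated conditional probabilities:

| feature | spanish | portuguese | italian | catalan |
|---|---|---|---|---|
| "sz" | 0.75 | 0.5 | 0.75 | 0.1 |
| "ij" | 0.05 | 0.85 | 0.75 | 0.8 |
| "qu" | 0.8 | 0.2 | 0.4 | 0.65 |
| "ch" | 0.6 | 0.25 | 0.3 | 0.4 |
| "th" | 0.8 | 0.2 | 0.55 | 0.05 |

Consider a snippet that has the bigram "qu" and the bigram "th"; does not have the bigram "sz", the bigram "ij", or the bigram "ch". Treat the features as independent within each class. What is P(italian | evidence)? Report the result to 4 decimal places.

0.2621

spanish: 0.05 × (1−0.75) × (1−0.05) × 0.8 × (1−0.6) × 0.8 = 0.00304
portuguese: 0.2 × (1−0.5) × (1−0.85) × 0.2 × (1−0.25) × 0.2 = 0.00045
italian: 0.2 × (1−0.75) × (1−0.75) × 0.4 × (1−0.3) × 0.55 = 0.001925
catalan: 0.55 × (1−0.1) × (1−0.8) × 0.65 × (1−0.4) × 0.05 = 0.0019305
P(italian | x) = 0.001925 / 0.0073455 ≈ 0.2621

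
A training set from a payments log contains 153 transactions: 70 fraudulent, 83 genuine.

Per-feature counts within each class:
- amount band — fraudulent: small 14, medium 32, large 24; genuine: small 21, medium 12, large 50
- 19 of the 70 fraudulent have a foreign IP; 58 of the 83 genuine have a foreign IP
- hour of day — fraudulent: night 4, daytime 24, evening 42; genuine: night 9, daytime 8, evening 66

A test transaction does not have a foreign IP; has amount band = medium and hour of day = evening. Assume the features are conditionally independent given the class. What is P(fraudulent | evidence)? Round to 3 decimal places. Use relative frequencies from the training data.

fraudulent: (70/153) × (32/70) × (51/70) × (42/70) ≈ 0.0914286
genuine: (83/153) × (12/83) × (25/83) × (66/83) ≈ 0.0187853
P(fraudulent | x) = 0.0914286 / 0.1102139 ≈ 0.830

0.830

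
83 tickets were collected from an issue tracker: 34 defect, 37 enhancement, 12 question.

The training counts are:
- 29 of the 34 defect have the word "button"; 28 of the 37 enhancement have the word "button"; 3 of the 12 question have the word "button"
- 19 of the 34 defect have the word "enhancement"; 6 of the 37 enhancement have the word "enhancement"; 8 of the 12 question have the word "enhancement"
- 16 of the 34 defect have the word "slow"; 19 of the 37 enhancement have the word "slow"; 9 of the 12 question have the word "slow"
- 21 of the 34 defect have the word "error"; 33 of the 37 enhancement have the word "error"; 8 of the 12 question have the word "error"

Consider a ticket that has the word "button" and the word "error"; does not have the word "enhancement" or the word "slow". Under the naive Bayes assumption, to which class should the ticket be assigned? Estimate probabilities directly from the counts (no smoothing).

enhancement

defect: (34/83) × (29/34) × (15/34) × (18/34) × (21/34) ≈ 0.0504041
enhancement: (37/83) × (28/37) × (31/37) × (18/37) × (33/37) ≈ 0.122637
question: (12/83) × (3/12) × (4/12) × (3/12) × (8/12) ≈ 0.00200803
Highest score → enhancement.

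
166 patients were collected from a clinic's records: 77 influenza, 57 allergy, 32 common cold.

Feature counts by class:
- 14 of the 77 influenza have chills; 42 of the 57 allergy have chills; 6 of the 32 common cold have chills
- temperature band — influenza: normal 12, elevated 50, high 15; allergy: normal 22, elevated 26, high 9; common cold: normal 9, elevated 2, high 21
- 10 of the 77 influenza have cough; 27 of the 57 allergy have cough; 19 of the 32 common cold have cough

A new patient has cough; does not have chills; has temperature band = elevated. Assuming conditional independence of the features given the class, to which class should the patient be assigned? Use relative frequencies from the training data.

influenza: (77/166) × (63/77) × (50/77) × (10/77) ≈ 0.0320052
allergy: (57/166) × (15/57) × (26/57) × (27/57) ≈ 0.0195241
common cold: (32/166) × (26/32) × (2/32) × (19/32) ≈ 0.00581231
Highest score → influenza.

influenza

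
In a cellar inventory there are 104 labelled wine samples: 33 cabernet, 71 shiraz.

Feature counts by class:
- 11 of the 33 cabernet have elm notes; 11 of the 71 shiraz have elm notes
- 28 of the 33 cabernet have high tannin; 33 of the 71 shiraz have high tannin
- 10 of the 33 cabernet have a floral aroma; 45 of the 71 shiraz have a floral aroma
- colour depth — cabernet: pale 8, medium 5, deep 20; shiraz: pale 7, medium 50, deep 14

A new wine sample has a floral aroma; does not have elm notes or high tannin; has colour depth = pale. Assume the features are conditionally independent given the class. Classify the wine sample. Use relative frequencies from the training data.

shiraz

cabernet: (33/104) × (22/33) × (5/33) × (10/33) × (8/33) ≈ 0.00235455
shiraz: (71/104) × (60/71) × (38/71) × (45/71) × (7/71) ≈ 0.0192947
Highest score → shiraz.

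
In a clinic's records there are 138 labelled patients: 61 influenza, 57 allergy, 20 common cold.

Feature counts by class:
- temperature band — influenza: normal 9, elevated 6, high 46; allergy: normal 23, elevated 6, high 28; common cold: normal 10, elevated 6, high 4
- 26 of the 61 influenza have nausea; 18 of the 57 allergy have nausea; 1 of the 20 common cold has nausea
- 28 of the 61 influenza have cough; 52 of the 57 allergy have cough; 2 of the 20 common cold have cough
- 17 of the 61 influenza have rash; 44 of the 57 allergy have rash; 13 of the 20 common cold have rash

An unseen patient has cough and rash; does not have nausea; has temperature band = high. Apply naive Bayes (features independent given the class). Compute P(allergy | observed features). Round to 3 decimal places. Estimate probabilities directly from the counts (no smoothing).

influenza: (61/138) × (46/61) × (35/61) × (28/61) × (17/61) ≈ 0.0244661
allergy: (57/138) × (28/57) × (39/57) × (52/57) × (44/57) ≈ 0.0977631
common cold: (20/138) × (4/20) × (19/20) × (2/20) × (13/20) ≈ 0.00178986
P(allergy | x) = 0.0977631 / 0.12401906 ≈ 0.788

0.788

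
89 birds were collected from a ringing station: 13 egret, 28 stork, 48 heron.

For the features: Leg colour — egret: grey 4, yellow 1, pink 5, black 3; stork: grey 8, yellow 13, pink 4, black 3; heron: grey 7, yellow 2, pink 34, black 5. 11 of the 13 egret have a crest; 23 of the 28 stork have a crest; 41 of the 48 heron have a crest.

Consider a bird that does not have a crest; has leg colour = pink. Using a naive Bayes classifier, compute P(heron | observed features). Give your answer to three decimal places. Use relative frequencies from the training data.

0.770

egret: (13/89) × (5/13) × (2/13) ≈ 0.00864304
stork: (28/89) × (4/28) × (5/28) ≈ 0.00802568
heron: (48/89) × (34/48) × (7/48) ≈ 0.0557116
P(heron | x) = 0.0557116 / 0.07238032 ≈ 0.770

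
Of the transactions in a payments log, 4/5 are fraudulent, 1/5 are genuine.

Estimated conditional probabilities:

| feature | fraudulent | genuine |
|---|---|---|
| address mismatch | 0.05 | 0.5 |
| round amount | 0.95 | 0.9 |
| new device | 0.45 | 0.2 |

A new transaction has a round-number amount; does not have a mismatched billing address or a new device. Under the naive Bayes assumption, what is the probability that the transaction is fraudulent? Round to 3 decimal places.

fraudulent: 0.8 × (1−0.05) × 0.95 × (1−0.45) = 0.3971
genuine: 0.2 × (1−0.5) × 0.9 × (1−0.2) = 0.072
P(fraudulent | x) = 0.3971 / 0.4691 ≈ 0.847

0.847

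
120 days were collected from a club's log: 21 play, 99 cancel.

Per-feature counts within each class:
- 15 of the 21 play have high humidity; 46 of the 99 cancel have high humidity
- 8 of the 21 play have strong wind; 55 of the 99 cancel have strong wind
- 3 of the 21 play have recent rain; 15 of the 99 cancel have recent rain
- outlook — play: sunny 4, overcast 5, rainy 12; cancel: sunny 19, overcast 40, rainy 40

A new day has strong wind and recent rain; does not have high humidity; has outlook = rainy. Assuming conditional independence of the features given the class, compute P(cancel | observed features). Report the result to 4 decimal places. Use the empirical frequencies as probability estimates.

play: (21/120) × (6/21) × (8/21) × (3/21) × (12/21) ≈ 0.00155491
cancel: (99/120) × (53/99) × (55/99) × (15/99) × (40/99) ≈ 0.0150211
P(cancel | x) = 0.0150211 / 0.01657601 ≈ 0.9062

0.9062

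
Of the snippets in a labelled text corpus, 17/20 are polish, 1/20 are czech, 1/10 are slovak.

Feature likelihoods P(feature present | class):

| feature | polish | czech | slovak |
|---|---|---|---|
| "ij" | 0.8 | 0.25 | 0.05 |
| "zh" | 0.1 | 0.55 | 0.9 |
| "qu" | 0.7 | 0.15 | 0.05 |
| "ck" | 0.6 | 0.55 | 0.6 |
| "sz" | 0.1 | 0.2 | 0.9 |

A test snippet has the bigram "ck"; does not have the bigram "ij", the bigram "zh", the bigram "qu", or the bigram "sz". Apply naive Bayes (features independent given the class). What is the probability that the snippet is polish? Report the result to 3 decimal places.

polish: 0.85 × (1−0.8) × (1−0.1) × (1−0.7) × 0.6 × (1−0.1) = 0.024786
czech: 0.05 × (1−0.25) × (1−0.55) × (1−0.15) × 0.55 × (1−0.2) = 0.00631125
slovak: 0.1 × (1−0.05) × (1−0.9) × (1−0.05) × 0.6 × (1−0.9) = 0.0005415
P(polish | x) = 0.024786 / 0.03163875 ≈ 0.783

0.783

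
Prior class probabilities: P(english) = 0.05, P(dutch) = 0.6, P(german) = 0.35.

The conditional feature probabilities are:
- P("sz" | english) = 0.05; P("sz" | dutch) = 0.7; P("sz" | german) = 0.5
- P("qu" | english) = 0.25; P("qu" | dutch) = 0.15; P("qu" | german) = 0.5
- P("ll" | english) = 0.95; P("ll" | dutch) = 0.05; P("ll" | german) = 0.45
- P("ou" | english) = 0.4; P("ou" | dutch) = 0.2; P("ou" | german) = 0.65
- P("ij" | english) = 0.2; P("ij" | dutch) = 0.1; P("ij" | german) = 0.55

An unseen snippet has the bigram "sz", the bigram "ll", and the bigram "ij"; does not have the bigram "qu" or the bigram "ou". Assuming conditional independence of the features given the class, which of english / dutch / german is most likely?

german

english: 0.05 × 0.05 × (1−0.25) × 0.95 × (1−0.4) × 0.2 = 0.00021375
dutch: 0.6 × 0.7 × (1−0.15) × 0.05 × (1−0.2) × 0.1 = 0.001428
german: 0.35 × 0.5 × (1−0.5) × 0.45 × (1−0.65) × 0.55 = 0.0075796875
Highest score → german.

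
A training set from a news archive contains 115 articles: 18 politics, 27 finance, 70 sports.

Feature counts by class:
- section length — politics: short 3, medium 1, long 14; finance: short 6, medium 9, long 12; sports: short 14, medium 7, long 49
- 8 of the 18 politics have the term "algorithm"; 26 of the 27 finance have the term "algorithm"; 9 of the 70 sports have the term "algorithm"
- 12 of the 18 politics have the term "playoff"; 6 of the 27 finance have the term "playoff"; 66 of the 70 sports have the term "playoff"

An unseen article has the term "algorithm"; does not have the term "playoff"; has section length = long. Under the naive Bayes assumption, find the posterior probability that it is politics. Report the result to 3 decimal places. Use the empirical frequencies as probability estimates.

0.182

politics: (18/115) × (14/18) × (8/18) × (6/18) ≈ 0.0180354
finance: (27/115) × (12/27) × (26/27) × (21/27) ≈ 0.0781535
sports: (70/115) × (49/70) × (9/70) × (4/70) ≈ 0.00313043
P(politics | x) = 0.0180354 / 0.09931933 ≈ 0.182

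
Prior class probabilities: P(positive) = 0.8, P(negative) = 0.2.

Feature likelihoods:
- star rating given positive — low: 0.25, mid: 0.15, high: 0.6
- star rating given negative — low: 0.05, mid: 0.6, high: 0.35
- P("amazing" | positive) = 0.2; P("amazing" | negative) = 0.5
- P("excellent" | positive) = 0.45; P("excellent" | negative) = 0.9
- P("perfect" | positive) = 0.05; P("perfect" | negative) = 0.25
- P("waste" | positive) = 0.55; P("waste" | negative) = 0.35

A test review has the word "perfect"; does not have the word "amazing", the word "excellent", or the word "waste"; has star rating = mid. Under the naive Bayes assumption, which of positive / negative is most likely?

positive: 0.8 × 0.15 × (1−0.2) × (1−0.45) × 0.05 × (1−0.55) = 0.001188
negative: 0.2 × 0.6 × (1−0.5) × (1−0.9) × 0.25 × (1−0.35) = 0.000975
Highest score → positive.

positive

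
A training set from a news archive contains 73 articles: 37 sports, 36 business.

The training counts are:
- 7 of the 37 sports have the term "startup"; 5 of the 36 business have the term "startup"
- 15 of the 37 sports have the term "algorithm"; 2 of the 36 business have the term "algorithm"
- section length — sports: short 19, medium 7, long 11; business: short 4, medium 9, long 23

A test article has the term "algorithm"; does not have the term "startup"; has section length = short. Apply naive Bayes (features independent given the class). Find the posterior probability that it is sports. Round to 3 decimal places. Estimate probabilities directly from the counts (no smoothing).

sports: (37/73) × (30/37) × (15/37) × (19/37) ≈ 0.0855539
business: (36/73) × (31/36) × (2/36) × (4/36) ≈ 0.00262134
P(sports | x) = 0.0855539 / 0.08817524 ≈ 0.970

0.970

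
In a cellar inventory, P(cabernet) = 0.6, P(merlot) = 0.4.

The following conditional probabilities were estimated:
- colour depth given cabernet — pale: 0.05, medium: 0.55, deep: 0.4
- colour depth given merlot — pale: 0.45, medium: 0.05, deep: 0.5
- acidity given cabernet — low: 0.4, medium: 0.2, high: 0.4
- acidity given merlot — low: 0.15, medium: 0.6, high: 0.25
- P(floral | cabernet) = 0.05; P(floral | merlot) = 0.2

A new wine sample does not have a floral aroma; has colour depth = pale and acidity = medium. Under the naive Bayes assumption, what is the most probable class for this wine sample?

cabernet: 0.6 × 0.05 × 0.2 × (1−0.05) = 0.0057
merlot: 0.4 × 0.45 × 0.6 × (1−0.2) = 0.0864
Highest score → merlot.

merlot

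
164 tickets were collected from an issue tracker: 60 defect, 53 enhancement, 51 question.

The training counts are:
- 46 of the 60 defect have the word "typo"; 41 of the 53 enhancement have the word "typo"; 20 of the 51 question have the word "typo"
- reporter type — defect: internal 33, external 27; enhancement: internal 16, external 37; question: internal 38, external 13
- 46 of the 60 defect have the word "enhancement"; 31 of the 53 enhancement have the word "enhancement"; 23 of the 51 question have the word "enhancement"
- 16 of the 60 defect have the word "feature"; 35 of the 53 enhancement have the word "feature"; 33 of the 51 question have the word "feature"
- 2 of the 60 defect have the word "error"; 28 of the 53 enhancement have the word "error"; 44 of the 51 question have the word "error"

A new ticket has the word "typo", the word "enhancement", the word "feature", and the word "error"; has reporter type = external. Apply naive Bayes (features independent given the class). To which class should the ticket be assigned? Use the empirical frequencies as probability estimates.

defect: (60/164) × (46/60) × (27/60) × (46/60) × (16/60) × (2/60) ≈ 0.000860163
enhancement: (53/164) × (41/53) × (37/53) × (31/53) × (35/53) × (28/53) ≈ 0.0356144
question: (51/164) × (20/51) × (13/51) × (23/51) × (33/51) × (44/51) ≈ 0.00782606
Highest score → enhancement.

enhancement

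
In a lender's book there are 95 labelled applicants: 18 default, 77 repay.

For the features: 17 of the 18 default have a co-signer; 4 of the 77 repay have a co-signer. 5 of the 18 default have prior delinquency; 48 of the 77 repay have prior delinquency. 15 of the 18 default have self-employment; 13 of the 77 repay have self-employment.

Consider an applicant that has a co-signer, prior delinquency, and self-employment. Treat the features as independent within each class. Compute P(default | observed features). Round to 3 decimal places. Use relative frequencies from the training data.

default: (18/95) × (17/18) × (5/18) × (15/18) ≈ 0.041423
repay: (77/95) × (4/77) × (48/77) × (13/77) ≈ 0.00443139
P(default | x) = 0.041423 / 0.04585439 ≈ 0.903

0.903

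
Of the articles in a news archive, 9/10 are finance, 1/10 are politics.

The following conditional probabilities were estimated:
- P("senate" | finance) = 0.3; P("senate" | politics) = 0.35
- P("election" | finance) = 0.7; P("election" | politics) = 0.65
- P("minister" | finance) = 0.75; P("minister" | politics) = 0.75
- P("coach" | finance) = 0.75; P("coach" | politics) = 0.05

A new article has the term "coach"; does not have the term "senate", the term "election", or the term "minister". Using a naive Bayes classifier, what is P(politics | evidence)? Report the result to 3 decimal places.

finance: 0.9 × (1−0.3) × (1−0.7) × (1−0.75) × 0.75 = 0.0354375
politics: 0.1 × (1−0.35) × (1−0.65) × (1−0.75) × 0.05 = 0.000284375
P(politics | x) = 0.000284375 / 0.035721875 ≈ 0.008

0.008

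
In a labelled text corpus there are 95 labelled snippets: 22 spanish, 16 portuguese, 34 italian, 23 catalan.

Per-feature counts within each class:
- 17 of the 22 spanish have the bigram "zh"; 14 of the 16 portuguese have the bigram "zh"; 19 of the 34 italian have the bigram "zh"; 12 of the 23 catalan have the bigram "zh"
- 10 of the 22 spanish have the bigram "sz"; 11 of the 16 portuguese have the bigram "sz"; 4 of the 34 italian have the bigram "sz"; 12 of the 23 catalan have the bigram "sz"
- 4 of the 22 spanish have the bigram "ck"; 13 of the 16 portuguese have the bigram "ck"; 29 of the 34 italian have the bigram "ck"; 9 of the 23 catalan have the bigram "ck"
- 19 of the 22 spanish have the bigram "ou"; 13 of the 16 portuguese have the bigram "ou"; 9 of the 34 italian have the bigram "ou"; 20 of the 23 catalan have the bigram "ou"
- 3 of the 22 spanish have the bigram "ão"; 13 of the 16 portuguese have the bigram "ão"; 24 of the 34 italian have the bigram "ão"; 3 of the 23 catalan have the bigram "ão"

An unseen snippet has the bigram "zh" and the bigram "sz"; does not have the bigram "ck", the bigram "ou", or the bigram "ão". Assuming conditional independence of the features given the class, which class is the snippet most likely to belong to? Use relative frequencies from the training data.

spanish: (22/95) × (17/22) × (10/22) × (18/22) × (3/22) × (19/22) ≈ 0.00783758
portuguese: (16/95) × (14/16) × (11/16) × (3/16) × (3/16) × (3/16) ≈ 0.000667853
italian: (34/95) × (19/34) × (4/34) × (5/34) × (25/34) × (10/34) ≈ 0.000748315
catalan: (23/95) × (12/23) × (12/23) × (14/23) × (3/23) × (20/23) ≈ 0.00454995
Highest score → spanish.

spanish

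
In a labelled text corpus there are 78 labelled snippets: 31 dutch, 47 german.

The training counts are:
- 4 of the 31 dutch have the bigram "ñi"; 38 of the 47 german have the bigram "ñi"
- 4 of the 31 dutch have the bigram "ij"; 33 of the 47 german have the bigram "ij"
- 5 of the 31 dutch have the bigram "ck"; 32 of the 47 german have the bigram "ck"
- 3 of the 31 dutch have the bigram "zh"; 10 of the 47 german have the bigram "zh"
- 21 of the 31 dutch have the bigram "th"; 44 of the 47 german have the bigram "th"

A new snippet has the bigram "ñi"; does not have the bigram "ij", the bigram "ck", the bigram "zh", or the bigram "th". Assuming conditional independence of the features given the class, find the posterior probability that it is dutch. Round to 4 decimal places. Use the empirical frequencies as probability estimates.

0.8243

dutch: (31/78) × (4/31) × (27/31) × (26/31) × (28/31) × (10/31) ≈ 0.0109147
german: (47/78) × (38/47) × (14/47) × (15/47) × (37/47) × (3/47) ≈ 0.00232723
P(dutch | x) = 0.0109147 / 0.01324193 ≈ 0.8243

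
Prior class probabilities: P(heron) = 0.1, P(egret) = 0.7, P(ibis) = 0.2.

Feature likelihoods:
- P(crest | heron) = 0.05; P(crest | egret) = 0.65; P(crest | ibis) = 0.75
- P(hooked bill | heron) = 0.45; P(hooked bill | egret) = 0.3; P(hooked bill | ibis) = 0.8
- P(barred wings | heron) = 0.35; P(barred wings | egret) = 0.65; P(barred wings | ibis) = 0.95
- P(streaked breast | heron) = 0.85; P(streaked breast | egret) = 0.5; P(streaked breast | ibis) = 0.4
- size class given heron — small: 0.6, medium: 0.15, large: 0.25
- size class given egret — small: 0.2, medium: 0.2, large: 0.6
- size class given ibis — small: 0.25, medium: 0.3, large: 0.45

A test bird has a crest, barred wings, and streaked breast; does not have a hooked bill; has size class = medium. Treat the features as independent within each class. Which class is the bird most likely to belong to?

heron: 0.1 × 0.05 × (1−0.45) × 0.35 × 0.85 × 0.15 = 0.00012271875
egret: 0.7 × 0.65 × (1−0.3) × 0.65 × 0.5 × 0.2 = 0.0207025
ibis: 0.2 × 0.75 × (1−0.8) × 0.95 × 0.4 × 0.3 = 0.00342
Highest score → egret.

egret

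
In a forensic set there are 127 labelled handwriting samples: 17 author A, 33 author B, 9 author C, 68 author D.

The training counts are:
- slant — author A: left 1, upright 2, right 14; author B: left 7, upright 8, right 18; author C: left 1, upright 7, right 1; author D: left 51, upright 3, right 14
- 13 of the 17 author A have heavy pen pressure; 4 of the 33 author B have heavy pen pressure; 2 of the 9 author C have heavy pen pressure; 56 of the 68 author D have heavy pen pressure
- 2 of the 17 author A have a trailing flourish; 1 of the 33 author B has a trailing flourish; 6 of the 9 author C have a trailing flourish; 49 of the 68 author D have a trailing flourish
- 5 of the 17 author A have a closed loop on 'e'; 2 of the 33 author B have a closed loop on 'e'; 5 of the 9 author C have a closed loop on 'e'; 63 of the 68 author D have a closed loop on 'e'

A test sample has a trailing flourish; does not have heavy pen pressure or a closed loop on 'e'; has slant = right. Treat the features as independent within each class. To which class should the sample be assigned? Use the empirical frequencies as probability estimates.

author B

author A: (17/127) × (14/17) × (4/17) × (2/17) × (12/17) ≈ 0.00215402
author B: (33/127) × (18/33) × (29/33) × (1/33) × (31/33) ≈ 0.00354557
author C: (9/127) × (1/9) × (7/9) × (6/9) × (4/9) ≈ 0.00181459
author D: (68/127) × (14/68) × (12/68) × (49/68) × (5/68) ≈ 0.00103073
Highest score → author B.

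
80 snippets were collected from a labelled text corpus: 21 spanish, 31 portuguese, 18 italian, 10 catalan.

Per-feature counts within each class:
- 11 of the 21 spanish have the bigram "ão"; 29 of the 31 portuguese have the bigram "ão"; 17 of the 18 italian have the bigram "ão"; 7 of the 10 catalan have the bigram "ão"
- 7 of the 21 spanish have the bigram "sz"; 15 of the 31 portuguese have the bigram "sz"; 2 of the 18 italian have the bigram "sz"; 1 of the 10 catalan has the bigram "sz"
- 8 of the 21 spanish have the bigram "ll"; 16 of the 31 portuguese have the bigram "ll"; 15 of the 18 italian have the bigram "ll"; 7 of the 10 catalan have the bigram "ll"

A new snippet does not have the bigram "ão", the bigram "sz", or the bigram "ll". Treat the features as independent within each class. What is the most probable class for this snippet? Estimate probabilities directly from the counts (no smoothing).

spanish

spanish: (21/80) × (10/21) × (14/21) × (13/21) ≈ 0.0515873
portuguese: (31/80) × (2/31) × (16/31) × (15/31) ≈ 0.0062435
italian: (18/80) × (1/18) × (16/18) × (3/18) ≈ 0.00185185
catalan: (10/80) × (3/10) × (9/10) × (3/10) = 0.010125
Highest score → spanish.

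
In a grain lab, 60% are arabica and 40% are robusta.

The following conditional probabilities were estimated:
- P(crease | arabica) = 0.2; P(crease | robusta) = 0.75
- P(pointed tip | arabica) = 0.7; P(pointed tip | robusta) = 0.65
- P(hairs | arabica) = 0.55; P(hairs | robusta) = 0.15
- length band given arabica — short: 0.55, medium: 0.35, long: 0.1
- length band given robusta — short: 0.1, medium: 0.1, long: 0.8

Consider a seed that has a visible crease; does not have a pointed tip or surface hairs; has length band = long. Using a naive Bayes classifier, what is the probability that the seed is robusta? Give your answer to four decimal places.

0.9778

arabica: 0.6 × 0.2 × (1−0.7) × (1−0.55) × 0.1 = 0.00162
robusta: 0.4 × 0.75 × (1−0.65) × (1−0.15) × 0.8 = 0.0714
P(robusta | x) = 0.0714 / 0.07302 ≈ 0.9778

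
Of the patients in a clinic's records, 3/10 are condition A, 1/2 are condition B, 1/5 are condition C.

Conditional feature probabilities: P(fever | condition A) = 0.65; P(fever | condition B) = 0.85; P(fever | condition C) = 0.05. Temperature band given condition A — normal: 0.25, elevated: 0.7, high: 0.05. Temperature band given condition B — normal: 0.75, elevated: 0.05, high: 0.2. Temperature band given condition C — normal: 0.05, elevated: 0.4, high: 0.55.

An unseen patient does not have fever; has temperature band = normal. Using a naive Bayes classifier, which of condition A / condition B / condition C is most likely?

condition A: 0.3 × (1−0.65) × 0.25 = 0.02625
condition B: 0.5 × (1−0.85) × 0.75 = 0.05625
condition C: 0.2 × (1−0.05) × 0.05 = 0.0095
Highest score → condition B.

condition B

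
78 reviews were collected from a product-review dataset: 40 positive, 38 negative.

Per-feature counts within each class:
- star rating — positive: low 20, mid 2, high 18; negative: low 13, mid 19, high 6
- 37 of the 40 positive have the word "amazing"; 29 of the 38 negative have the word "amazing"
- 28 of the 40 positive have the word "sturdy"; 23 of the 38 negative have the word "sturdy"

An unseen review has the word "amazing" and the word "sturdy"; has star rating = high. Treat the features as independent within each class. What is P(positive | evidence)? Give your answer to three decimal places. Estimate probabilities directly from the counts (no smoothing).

0.808

positive: (40/78) × (18/40) × (37/40) × (28/40) ≈ 0.149423
negative: (38/78) × (6/38) × (29/38) × (23/38) ≈ 0.0355316
P(positive | x) = 0.149423 / 0.1849546 ≈ 0.808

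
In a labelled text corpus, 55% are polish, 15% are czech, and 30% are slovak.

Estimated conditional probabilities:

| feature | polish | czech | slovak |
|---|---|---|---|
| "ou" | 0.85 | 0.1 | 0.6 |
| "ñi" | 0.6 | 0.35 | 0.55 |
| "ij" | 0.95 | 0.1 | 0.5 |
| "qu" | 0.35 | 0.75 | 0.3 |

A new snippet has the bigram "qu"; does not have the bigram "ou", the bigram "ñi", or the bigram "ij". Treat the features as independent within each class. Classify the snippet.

czech

polish: 0.55 × (1−0.85) × (1−0.6) × (1−0.95) × 0.35 = 0.0005775
czech: 0.15 × (1−0.1) × (1−0.35) × (1−0.1) × 0.75 = 0.05923125
slovak: 0.3 × (1−0.6) × (1−0.55) × (1−0.5) × 0.3 = 0.0081
Highest score → czech.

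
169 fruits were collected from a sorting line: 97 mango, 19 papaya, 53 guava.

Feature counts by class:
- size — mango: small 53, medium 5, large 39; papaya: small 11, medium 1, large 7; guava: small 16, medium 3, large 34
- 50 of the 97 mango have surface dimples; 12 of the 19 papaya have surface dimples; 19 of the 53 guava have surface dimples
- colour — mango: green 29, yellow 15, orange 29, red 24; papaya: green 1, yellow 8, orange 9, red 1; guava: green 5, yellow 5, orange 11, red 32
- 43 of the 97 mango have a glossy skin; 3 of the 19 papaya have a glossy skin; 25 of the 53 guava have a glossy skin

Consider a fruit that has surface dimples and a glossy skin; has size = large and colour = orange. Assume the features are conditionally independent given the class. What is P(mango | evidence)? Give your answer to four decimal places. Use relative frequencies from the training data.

mango: (97/169) × (39/97) × (50/97) × (29/97) × (43/97) ≈ 0.0157652
papaya: (19/169) × (7/19) × (12/19) × (9/19) × (3/19) ≈ 0.00195657
guava: (53/169) × (34/53) × (19/53) × (11/53) × (25/53) ≈ 0.00706075
P(mango | x) = 0.0157652 / 0.02478252 ≈ 0.6361

0.6361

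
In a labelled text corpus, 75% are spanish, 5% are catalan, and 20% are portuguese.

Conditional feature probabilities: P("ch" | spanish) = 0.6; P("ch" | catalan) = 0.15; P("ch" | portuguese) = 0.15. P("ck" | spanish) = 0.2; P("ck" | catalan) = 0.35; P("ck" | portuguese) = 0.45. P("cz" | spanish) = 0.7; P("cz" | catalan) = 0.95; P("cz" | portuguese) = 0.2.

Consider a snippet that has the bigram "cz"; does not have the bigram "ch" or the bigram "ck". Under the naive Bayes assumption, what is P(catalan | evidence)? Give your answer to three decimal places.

spanish: 0.75 × (1−0.6) × (1−0.2) × 0.7 = 0.168
catalan: 0.05 × (1−0.15) × (1−0.35) × 0.95 = 0.02624375
portuguese: 0.2 × (1−0.15) × (1−0.45) × 0.2 = 0.0187
P(catalan | x) = 0.02624375 / 0.21294375 ≈ 0.123

0.123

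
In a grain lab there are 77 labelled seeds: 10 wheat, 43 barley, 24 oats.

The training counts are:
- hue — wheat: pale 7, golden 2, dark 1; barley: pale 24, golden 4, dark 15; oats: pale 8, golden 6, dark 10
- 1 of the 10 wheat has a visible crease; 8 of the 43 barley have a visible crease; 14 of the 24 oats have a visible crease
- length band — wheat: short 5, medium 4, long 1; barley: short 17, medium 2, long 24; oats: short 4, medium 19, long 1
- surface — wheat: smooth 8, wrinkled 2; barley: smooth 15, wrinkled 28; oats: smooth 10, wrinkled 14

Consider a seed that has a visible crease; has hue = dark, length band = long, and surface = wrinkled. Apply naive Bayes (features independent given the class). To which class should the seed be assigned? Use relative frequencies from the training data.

wheat: (10/77) × (1/10) × (1/10) × (1/10) × (2/10) ≈ 0.000025974
barley: (43/77) × (15/43) × (8/43) × (24/43) × (28/43) ≈ 0.0131721
oats: (24/77) × (10/24) × (14/24) × (1/24) × (14/24) ≈ 0.00184133
Highest score → barley.

barley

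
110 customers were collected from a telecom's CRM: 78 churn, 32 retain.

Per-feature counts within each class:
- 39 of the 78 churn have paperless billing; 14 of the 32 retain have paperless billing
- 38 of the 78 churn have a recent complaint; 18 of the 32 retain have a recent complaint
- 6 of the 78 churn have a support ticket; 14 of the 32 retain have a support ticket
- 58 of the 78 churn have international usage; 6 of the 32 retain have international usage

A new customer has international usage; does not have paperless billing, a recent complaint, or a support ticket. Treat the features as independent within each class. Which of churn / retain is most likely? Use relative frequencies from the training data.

churn

churn: (78/110) × (39/78) × (40/78) × (72/78) × (58/78) ≈ 0.124798
retain: (32/110) × (18/32) × (14/32) × (18/32) × (6/32) ≈ 0.0075506
Highest score → churn.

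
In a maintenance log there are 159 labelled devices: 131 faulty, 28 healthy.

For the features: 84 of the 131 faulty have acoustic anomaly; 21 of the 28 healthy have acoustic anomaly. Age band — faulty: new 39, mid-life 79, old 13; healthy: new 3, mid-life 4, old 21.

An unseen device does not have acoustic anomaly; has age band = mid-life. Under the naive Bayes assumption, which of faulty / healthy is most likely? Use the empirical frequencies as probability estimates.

faulty

faulty: (131/159) × (47/131) × (79/131) ≈ 0.178261
healthy: (28/159) × (7/28) × (4/28) ≈ 0.00628931
Highest score → faulty.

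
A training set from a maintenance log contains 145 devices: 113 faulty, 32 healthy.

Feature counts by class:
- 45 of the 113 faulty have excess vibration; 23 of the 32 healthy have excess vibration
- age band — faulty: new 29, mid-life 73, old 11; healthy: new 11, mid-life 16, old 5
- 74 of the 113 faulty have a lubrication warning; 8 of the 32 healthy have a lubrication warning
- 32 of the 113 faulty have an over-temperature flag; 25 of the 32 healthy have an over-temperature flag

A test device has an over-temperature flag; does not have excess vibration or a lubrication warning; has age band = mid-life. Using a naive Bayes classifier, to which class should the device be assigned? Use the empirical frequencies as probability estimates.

faulty

faulty: (113/145) × (68/113) × (73/113) × (39/113) × (32/113) ≈ 0.0296103
healthy: (32/145) × (9/32) × (16/32) × (24/32) × (25/32) ≈ 0.0181843
Highest score → faulty.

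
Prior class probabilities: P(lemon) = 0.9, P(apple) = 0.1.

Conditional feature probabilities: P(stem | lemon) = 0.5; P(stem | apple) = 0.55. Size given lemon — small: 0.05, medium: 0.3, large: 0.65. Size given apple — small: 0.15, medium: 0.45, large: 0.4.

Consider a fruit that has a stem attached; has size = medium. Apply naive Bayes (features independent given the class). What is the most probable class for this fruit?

lemon: 0.9 × 0.5 × 0.3 = 0.135
apple: 0.1 × 0.55 × 0.45 = 0.02475
Highest score → lemon.

lemon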